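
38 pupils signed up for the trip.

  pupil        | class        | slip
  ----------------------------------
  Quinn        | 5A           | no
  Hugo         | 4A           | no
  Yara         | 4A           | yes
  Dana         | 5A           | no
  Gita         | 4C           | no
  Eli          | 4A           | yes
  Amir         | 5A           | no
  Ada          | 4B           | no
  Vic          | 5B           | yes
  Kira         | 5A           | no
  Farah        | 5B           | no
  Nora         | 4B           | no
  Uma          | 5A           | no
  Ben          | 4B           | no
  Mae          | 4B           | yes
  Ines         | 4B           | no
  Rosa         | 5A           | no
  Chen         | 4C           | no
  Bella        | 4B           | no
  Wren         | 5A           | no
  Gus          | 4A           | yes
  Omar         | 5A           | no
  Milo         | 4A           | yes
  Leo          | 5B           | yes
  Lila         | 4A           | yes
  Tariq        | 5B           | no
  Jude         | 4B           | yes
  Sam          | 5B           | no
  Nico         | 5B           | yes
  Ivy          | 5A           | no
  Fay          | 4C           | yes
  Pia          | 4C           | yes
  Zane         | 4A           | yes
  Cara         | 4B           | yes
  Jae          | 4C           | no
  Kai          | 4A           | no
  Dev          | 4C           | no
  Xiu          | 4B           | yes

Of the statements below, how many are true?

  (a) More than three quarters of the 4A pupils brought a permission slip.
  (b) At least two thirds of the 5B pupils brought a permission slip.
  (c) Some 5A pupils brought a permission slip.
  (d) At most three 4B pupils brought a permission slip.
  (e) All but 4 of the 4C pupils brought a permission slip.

1

(a) 4A: |A| = 8, |A ∩ B| = 6; needs |A ∩ B| / |A| > 3/4 — false.
(b) 5B: |A| = 6, |A ∩ B| = 3; needs |A ∩ B| / |A| ≥ 2/3 — false.
(c) 5A: |A| = 9, |A ∩ B| = 0; needs A ∩ B ≠ ∅ (|A ∩ B| ≥ 1) — false.
(d) 4B: |A| = 9, |A ∩ B| = 4; needs |A ∩ B| ≤ 3 — false.
(e) 4C: |A| = 6, |A ∩ B| = 2; needs |A ∖ B| = 4 — true.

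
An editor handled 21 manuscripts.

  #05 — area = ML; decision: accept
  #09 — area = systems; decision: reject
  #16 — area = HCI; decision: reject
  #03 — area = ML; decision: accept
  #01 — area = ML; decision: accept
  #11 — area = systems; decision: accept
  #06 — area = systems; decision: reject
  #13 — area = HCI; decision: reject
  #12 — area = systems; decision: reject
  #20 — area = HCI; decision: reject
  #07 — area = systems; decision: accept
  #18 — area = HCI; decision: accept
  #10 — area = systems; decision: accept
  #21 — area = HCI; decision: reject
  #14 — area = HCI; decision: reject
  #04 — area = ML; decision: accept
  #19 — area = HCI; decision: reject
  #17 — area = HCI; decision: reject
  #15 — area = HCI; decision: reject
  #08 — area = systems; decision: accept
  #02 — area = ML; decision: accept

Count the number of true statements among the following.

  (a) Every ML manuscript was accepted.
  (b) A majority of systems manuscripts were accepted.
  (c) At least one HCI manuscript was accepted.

(a) ML: |A| = 5, |A ∩ B| = 5; needs A ⊆ B, i.e. every element of A is in B (|A ∖ B| = 0) — true.
(b) systems: |A| = 7, |A ∩ B| = 4; needs |A ∩ B| > |A ∖ B| — true.
(c) HCI: |A| = 9, |A ∩ B| = 1; needs A ∩ B ≠ ∅ (|A ∩ B| ≥ 1) — true.

3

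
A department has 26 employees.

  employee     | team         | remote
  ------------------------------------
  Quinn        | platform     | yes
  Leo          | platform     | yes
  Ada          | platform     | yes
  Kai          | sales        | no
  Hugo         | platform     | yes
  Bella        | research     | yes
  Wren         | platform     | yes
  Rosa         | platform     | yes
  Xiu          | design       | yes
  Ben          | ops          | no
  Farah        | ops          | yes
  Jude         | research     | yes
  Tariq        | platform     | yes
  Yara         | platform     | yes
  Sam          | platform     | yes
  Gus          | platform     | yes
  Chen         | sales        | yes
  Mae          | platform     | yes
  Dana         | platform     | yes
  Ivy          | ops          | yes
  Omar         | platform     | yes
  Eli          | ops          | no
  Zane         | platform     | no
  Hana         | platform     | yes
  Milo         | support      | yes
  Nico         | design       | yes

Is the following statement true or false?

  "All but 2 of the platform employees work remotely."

The determiner here denotes the relation: |A ∖ B| = 2.
|A| = 15, |A ∩ B| = 14, |A ∖ B| = 1.
|A ∖ B| = 1, so the statement is false.

False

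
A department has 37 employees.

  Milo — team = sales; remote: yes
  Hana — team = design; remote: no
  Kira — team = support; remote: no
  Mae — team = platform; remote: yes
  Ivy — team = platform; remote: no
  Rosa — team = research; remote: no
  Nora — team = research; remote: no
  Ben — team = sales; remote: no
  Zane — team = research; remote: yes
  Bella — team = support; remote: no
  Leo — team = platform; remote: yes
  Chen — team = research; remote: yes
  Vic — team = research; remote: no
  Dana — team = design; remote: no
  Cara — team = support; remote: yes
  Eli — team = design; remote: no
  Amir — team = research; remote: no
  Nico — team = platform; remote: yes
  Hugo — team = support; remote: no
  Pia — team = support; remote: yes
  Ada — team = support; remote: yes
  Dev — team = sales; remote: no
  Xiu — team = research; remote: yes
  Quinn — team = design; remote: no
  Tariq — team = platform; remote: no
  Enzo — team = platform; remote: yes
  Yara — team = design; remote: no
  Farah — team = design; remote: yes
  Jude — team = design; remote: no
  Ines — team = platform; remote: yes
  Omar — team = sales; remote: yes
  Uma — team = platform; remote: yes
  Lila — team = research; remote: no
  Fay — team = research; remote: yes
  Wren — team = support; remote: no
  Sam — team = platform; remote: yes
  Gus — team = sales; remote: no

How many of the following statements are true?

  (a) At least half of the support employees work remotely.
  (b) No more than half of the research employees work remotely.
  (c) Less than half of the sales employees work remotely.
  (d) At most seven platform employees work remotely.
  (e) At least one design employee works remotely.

(a) support: |A| = 7, |A ∩ B| = 3; needs |A ∩ B| ≥ |A ∖ B| — false.
(b) research: |A| = 9, |A ∩ B| = 4; needs |A ∩ B| ≤ |A ∖ B| — true.
(c) sales: |A| = 5, |A ∩ B| = 2; needs |A ∩ B| < |A ∖ B| — true.
(d) platform: |A| = 9, |A ∩ B| = 7; needs |A ∩ B| ≤ 7 — true.
(e) design: |A| = 7, |A ∩ B| = 1; needs A ∩ B ≠ ∅ (|A ∩ B| ≥ 1) — true.

4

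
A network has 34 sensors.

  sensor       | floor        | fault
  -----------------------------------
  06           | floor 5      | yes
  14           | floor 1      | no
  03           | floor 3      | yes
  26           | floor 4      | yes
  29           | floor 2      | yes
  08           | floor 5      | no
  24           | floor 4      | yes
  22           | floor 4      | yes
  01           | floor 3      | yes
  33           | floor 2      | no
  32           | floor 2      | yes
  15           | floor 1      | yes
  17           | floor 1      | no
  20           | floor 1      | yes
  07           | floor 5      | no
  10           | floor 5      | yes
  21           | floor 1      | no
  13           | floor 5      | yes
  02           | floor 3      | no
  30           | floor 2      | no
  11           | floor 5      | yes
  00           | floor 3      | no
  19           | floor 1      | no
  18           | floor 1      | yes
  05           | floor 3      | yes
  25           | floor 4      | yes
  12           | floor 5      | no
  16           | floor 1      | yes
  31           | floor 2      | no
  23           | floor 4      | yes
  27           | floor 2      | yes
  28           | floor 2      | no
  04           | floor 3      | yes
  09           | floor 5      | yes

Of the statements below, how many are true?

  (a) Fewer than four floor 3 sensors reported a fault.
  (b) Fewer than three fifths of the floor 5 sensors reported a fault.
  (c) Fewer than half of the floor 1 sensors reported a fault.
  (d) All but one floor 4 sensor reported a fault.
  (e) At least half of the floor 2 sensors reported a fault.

0

(a) floor 3: |A| = 6, |A ∩ B| = 4; needs |A ∩ B| < 4 — false.
(b) floor 5: |A| = 8, |A ∩ B| = 5; needs |A ∩ B| / |A| < 3/5 — false.
(c) floor 1: |A| = 8, |A ∩ B| = 4; needs |A ∩ B| < |A ∖ B| — false.
(d) floor 4: |A| = 5, |A ∩ B| = 5; needs |A ∖ B| = 1 — false.
(e) floor 2: |A| = 7, |A ∩ B| = 3; needs |A ∩ B| ≥ |A ∖ B| — false.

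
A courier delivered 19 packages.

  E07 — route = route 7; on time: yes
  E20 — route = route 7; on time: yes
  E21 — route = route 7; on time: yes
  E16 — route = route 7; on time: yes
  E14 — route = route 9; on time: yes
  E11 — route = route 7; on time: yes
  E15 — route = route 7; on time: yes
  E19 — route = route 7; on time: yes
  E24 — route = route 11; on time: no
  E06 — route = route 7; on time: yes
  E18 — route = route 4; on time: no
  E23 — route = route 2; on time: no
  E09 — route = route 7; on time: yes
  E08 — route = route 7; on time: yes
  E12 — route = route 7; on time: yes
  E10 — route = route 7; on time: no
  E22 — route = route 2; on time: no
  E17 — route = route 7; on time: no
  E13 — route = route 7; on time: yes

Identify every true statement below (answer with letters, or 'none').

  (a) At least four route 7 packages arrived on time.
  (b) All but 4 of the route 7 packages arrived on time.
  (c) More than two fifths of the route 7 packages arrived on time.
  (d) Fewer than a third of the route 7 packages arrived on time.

|A| = 14, |A ∩ B| = 12, |A ∖ B| = 2.
(a) |A ∩ B| ≥ 4: holds.
(b) |A ∖ B| = 4: fails.
(c) |A ∩ B| / |A| > 2/5: holds.
(d) |A ∩ B| / |A| < 1/3: fails.

(a), (c)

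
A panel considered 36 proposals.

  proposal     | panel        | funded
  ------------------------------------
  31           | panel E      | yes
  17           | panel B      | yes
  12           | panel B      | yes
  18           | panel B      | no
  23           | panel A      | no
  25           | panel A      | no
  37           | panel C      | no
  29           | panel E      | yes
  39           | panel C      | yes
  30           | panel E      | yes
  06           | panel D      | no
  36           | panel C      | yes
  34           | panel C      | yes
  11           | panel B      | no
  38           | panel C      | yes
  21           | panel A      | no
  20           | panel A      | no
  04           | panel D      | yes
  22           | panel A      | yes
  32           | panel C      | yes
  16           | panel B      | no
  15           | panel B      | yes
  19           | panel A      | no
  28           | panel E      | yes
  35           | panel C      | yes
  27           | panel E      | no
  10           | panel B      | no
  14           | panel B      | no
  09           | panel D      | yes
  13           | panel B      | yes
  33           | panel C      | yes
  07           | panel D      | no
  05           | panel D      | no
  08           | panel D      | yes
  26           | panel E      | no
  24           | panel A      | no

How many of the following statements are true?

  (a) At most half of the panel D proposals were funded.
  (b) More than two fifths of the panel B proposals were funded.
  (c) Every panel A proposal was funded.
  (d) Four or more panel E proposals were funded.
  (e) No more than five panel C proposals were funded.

3

(a) panel D: |A| = 6, |A ∩ B| = 3; needs |A ∩ B| ≤ |A ∖ B| — true.
(b) panel B: |A| = 9, |A ∩ B| = 4; needs |A ∩ B| / |A| > 2/5 — true.
(c) panel A: |A| = 7, |A ∩ B| = 1; needs A ⊆ B, i.e. every element of A is in B (|A ∖ B| = 0) — false.
(d) panel E: |A| = 6, |A ∩ B| = 4; needs |A ∩ B| ≥ 4 — true.
(e) panel C: |A| = 8, |A ∩ B| = 7; needs |A ∩ B| ≤ 5 — false.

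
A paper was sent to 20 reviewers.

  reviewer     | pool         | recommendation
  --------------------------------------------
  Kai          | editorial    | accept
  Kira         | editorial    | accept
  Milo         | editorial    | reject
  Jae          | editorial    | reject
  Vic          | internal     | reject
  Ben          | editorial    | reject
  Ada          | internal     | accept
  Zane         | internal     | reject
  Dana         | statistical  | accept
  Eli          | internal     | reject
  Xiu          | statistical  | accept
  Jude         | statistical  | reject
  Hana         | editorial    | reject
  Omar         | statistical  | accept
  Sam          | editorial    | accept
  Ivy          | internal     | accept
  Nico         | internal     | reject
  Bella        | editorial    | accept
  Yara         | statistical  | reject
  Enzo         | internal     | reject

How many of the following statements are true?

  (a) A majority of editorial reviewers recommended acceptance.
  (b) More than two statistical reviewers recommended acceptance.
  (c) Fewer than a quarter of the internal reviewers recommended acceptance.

1

(a) editorial: |A| = 8, |A ∩ B| = 4; needs |A ∩ B| > |A ∖ B| — false.
(b) statistical: |A| = 5, |A ∩ B| = 3; needs |A ∩ B| > 2 — true.
(c) internal: |A| = 7, |A ∩ B| = 2; needs |A ∩ B| / |A| < 1/4 — false.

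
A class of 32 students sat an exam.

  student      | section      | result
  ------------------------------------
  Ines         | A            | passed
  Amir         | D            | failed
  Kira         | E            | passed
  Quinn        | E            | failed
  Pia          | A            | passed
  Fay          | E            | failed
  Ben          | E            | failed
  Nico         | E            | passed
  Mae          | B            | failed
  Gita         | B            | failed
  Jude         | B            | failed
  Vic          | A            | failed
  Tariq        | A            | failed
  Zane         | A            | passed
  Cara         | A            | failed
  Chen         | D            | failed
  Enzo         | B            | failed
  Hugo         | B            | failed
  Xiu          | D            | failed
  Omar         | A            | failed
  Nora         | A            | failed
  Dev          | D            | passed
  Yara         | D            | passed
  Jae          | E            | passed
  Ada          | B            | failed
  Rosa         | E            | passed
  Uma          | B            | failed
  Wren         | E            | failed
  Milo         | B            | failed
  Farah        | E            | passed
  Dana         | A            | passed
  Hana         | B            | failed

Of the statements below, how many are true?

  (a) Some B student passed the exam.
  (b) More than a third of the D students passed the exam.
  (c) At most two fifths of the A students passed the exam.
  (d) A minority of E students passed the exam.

1

(a) B: |A| = 9, |A ∩ B| = 0; needs A ∩ B ≠ ∅ (|A ∩ B| ≥ 1) — false.
(b) D: |A| = 5, |A ∩ B| = 2; needs |A ∩ B| / |A| > 1/3 — true.
(c) A: |A| = 9, |A ∩ B| = 4; needs |A ∩ B| / |A| ≤ 2/5 — false.
(d) E: |A| = 9, |A ∩ B| = 5; needs |A ∩ B| < |A ∖ B| — false.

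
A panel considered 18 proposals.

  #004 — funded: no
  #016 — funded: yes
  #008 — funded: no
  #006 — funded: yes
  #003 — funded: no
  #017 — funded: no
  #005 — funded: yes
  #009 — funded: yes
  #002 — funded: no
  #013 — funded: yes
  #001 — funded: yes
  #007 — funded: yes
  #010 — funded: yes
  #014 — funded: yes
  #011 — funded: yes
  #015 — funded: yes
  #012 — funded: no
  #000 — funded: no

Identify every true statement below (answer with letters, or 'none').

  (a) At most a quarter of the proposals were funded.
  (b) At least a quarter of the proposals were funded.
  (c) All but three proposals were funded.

|A| = 18, |A ∩ B| = 11, |A ∖ B| = 7.
(a) |A ∩ B| / |A| ≤ 1/4: fails.
(b) |A ∩ B| / |A| ≥ 1/4: holds.
(c) |A ∖ B| = 3: fails.

(b)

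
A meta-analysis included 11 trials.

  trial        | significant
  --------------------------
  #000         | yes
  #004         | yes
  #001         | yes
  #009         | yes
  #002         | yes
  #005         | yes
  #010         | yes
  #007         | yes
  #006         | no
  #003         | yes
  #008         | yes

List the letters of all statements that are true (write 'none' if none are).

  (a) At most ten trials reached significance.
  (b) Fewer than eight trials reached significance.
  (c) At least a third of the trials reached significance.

(a), (c)

|A| = 11, |A ∩ B| = 10, |A ∖ B| = 1.
(a) |A ∩ B| ≤ 10: holds.
(b) |A ∩ B| < 8: fails.
(c) |A ∩ B| / |A| ≥ 1/3: holds.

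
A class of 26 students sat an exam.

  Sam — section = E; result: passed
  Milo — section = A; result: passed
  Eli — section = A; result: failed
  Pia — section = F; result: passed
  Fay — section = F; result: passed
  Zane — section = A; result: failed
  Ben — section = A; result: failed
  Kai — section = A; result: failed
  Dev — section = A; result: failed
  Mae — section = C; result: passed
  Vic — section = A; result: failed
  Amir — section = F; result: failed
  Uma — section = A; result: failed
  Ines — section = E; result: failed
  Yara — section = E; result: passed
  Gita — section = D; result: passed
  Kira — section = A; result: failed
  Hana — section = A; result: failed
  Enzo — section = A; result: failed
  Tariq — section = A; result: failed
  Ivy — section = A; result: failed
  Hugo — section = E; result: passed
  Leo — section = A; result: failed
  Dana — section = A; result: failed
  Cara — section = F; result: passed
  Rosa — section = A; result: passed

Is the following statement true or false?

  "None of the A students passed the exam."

False

Truth condition: A ∩ B = ∅ (|A ∩ B| = 0).
|A| = 16, |A ∩ B| = 2, |A ∖ B| = 14.
So the statement is false.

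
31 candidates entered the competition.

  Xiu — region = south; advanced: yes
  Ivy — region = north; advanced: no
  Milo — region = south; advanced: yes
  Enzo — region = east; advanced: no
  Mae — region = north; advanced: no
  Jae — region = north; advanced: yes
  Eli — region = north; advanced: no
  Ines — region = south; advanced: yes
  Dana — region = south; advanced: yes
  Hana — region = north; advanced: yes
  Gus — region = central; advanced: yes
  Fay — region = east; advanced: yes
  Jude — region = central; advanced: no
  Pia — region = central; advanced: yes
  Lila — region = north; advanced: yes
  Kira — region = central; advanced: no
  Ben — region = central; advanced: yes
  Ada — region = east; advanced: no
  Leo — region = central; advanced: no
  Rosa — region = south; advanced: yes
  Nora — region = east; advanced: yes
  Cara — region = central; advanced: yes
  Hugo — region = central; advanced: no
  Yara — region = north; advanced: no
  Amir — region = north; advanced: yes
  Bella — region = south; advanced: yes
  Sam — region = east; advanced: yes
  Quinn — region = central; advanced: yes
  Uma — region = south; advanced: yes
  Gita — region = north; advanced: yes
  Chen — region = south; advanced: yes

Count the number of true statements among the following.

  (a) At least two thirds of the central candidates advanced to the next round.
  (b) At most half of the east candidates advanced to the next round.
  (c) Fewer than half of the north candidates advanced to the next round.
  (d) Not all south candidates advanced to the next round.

0

(a) central: |A| = 9, |A ∩ B| = 5; needs |A ∩ B| / |A| ≥ 2/3 — false.
(b) east: |A| = 5, |A ∩ B| = 3; needs |A ∩ B| ≤ |A ∖ B| — false.
(c) north: |A| = 9, |A ∩ B| = 5; needs |A ∩ B| < |A ∖ B| — false.
(d) south: |A| = 8, |A ∩ B| = 8; needs A ⊄ B (|A ∖ B| ≥ 1) — false.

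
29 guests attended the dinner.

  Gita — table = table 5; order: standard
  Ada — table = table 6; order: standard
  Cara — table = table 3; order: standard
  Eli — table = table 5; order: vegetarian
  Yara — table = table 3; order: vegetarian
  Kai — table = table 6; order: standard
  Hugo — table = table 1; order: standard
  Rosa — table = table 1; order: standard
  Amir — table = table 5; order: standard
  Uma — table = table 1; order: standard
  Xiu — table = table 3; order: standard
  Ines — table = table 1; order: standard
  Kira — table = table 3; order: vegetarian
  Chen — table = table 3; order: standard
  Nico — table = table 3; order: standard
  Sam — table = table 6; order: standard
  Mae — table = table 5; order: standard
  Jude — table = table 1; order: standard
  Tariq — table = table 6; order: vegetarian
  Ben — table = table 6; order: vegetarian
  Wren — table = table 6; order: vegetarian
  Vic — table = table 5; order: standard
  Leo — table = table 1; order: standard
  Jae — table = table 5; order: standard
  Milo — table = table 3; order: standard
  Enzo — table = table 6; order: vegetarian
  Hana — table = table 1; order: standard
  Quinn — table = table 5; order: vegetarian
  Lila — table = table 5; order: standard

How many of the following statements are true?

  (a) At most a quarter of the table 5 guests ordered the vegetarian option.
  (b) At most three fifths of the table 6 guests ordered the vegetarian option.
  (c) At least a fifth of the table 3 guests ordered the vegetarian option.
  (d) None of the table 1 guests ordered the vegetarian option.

4

(a) table 5: |A| = 8, |A ∩ B| = 2; needs |A ∩ B| / |A| ≤ 1/4 — true.
(b) table 6: |A| = 7, |A ∩ B| = 4; needs |A ∩ B| / |A| ≤ 3/5 — true.
(c) table 3: |A| = 7, |A ∩ B| = 2; needs |A ∩ B| / |A| ≥ 1/5 — true.
(d) table 1: |A| = 7, |A ∩ B| = 0; needs A ∩ B = ∅ (|A ∩ B| = 0) — true.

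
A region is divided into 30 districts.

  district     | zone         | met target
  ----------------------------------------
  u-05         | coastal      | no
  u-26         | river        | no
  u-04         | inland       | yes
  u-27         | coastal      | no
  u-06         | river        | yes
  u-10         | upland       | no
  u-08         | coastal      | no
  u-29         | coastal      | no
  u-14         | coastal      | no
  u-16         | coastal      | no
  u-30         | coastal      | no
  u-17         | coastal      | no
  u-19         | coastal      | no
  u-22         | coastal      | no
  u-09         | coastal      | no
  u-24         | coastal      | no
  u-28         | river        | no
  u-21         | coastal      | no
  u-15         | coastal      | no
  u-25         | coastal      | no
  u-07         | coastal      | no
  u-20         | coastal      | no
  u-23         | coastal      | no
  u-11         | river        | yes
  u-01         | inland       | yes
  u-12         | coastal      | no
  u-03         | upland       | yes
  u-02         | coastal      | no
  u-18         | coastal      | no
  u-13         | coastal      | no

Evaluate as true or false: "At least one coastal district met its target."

'At least one coastal district met its target' holds iff A ∩ B ≠ ∅ (|A ∩ B| ≥ 1).
|A| = 22, |A ∩ B| = 0, |A ∖ B| = 22.
So the statement is false.

False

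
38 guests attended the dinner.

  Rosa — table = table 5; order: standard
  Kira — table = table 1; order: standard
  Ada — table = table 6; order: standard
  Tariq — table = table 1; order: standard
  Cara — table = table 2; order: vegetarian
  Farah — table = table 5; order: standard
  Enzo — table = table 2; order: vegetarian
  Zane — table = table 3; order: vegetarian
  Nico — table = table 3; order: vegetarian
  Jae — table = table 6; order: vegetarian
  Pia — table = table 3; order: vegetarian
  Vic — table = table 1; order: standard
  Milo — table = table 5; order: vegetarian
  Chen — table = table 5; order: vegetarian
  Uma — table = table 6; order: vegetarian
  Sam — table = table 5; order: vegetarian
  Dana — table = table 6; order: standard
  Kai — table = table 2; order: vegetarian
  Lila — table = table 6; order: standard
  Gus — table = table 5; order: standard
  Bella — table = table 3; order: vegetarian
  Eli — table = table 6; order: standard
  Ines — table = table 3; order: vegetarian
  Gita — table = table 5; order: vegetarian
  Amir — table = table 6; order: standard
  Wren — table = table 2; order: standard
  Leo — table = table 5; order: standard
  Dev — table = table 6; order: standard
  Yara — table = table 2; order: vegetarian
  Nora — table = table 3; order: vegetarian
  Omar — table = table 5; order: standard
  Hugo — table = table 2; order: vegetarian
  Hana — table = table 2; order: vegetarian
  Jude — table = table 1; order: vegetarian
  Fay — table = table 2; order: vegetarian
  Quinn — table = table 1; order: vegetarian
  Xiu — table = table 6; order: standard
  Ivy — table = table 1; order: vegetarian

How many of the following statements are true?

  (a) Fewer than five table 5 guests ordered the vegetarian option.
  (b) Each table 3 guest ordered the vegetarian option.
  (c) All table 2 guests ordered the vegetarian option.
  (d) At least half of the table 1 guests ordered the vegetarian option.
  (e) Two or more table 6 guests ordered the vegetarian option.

(a) table 5: |A| = 9, |A ∩ B| = 4; needs |A ∩ B| < 5 — true.
(b) table 3: |A| = 6, |A ∩ B| = 6; needs A ⊆ B, i.e. every element of A is in B (|A ∖ B| = 0) — true.
(c) table 2: |A| = 8, |A ∩ B| = 7; needs A ⊆ B, i.e. every element of A is in B (|A ∖ B| = 0) — false.
(d) table 1: |A| = 6, |A ∩ B| = 3; needs |A ∩ B| ≥ |A ∖ B| — true.
(e) table 6: |A| = 9, |A ∩ B| = 2; needs |A ∩ B| ≥ 2 — true.

4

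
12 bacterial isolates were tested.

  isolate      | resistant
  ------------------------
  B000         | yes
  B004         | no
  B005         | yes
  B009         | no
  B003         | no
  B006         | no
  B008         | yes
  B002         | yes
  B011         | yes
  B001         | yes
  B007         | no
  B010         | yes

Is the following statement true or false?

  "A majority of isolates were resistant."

True

'A majority of isolates were resistant' holds iff |A ∩ B| > |A ∖ B|.
A (the restrictor) = {B000, B004, B005, B009, B003, B006, B008, B002, B011, B001, B007, B010}, |A| = 12.
A ∩ B = {B000, B005, B008, B002, B011, B001, B010}, so |A ∩ B| = 7.
A ∖ B = {B004, B009, B003, B006, B007}, so |A ∖ B| = 5.
7 > 5, so the statement is true.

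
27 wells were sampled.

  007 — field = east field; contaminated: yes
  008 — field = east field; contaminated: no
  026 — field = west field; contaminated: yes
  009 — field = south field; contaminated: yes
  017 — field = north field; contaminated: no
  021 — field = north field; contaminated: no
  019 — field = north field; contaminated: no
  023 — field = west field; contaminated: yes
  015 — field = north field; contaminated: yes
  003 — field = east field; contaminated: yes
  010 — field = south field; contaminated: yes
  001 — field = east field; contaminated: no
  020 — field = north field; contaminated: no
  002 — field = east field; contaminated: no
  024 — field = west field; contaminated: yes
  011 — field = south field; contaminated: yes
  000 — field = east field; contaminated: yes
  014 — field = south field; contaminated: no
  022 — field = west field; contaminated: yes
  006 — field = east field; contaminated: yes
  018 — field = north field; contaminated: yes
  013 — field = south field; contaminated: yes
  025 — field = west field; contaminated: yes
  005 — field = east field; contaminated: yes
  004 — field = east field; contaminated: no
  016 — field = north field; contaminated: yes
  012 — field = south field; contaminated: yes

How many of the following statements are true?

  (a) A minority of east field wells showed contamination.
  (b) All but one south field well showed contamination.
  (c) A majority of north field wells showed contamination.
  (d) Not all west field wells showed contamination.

1

(a) east field: |A| = 9, |A ∩ B| = 5; needs |A ∩ B| < |A ∖ B| — false.
(b) south field: |A| = 6, |A ∩ B| = 5; needs |A ∖ B| = 1 — true.
(c) north field: |A| = 7, |A ∩ B| = 3; needs |A ∩ B| > |A ∖ B| — false.
(d) west field: |A| = 5, |A ∩ B| = 5; needs A ⊄ B (|A ∖ B| ≥ 1) — false.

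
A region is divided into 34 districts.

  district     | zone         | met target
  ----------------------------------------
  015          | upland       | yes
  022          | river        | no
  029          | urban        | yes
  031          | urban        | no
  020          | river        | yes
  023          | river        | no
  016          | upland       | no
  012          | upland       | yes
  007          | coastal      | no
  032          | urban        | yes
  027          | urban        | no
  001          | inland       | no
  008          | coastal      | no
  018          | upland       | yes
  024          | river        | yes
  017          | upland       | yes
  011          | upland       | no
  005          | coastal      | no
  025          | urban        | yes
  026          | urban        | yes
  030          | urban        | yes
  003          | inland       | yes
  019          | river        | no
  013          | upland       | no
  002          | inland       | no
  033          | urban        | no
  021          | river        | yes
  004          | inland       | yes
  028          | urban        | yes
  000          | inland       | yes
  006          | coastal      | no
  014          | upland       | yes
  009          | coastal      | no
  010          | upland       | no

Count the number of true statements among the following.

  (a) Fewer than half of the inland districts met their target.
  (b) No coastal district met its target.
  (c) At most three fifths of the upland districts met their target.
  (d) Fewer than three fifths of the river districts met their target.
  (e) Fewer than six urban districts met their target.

(a) inland: |A| = 5, |A ∩ B| = 3; needs |A ∩ B| < |A ∖ B| — false.
(b) coastal: |A| = 5, |A ∩ B| = 0; needs A ∩ B = ∅ (|A ∩ B| = 0) — true.
(c) upland: |A| = 9, |A ∩ B| = 5; needs |A ∩ B| / |A| ≤ 3/5 — true.
(d) river: |A| = 6, |A ∩ B| = 3; needs |A ∩ B| / |A| < 3/5 — true.
(e) urban: |A| = 9, |A ∩ B| = 6; needs |A ∩ B| < 6 — false.

3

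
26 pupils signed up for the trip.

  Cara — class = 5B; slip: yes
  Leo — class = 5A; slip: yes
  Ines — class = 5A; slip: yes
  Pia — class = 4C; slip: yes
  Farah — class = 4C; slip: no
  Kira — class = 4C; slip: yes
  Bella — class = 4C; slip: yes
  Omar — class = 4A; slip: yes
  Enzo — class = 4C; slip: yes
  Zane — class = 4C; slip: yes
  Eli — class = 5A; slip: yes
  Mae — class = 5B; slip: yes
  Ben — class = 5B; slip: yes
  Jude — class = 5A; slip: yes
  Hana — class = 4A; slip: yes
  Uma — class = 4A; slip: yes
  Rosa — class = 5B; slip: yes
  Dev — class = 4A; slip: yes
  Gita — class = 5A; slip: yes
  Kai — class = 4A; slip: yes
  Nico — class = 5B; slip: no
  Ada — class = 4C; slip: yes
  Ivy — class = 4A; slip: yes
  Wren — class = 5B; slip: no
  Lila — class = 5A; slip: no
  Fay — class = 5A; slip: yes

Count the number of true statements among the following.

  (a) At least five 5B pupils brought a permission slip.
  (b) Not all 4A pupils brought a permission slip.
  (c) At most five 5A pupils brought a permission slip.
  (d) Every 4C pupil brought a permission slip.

(a) 5B: |A| = 6, |A ∩ B| = 4; needs |A ∩ B| ≥ 5 — false.
(b) 4A: |A| = 6, |A ∩ B| = 6; needs A ⊄ B (|A ∖ B| ≥ 1) — false.
(c) 5A: |A| = 7, |A ∩ B| = 6; needs |A ∩ B| ≤ 5 — false.
(d) 4C: |A| = 7, |A ∩ B| = 6; needs A ⊆ B, i.e. every element of A is in B (|A ∖ B| = 0) — false.

0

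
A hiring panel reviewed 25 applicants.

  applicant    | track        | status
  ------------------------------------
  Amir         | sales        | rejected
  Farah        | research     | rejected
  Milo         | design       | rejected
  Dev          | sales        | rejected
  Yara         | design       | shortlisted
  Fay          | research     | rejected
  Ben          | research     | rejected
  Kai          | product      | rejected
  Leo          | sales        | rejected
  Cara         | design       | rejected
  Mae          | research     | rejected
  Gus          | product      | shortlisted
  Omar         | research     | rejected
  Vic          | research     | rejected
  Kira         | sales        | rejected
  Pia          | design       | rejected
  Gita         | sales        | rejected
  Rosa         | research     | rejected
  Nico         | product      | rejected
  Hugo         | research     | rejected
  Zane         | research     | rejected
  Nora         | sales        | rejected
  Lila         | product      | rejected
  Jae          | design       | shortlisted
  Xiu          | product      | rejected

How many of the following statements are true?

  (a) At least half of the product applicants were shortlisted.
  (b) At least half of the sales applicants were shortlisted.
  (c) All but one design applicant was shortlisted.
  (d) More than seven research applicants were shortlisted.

0

(a) product: |A| = 5, |A ∩ B| = 1; needs |A ∩ B| ≥ |A ∖ B| — false.
(b) sales: |A| = 6, |A ∩ B| = 0; needs |A ∩ B| ≥ |A ∖ B| — false.
(c) design: |A| = 5, |A ∩ B| = 2; needs |A ∖ B| = 1 — false.
(d) research: |A| = 9, |A ∩ B| = 0; needs |A ∩ B| > 7 — false.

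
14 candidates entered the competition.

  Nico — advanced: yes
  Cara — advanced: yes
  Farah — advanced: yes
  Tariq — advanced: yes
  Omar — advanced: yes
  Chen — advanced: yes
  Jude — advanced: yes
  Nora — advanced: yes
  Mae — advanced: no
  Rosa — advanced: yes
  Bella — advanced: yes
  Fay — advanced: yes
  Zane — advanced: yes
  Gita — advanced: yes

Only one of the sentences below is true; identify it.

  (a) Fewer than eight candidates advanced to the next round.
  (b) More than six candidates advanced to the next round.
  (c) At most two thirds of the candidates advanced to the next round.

|A| = 14, |A ∩ B| = 13, |A ∖ B| = 1.
(a) requires |A ∩ B| < 8: false.
(b) requires |A ∩ B| > 6: true.
(c) requires |A ∩ B| / |A| ≤ 2/3: false.

(b)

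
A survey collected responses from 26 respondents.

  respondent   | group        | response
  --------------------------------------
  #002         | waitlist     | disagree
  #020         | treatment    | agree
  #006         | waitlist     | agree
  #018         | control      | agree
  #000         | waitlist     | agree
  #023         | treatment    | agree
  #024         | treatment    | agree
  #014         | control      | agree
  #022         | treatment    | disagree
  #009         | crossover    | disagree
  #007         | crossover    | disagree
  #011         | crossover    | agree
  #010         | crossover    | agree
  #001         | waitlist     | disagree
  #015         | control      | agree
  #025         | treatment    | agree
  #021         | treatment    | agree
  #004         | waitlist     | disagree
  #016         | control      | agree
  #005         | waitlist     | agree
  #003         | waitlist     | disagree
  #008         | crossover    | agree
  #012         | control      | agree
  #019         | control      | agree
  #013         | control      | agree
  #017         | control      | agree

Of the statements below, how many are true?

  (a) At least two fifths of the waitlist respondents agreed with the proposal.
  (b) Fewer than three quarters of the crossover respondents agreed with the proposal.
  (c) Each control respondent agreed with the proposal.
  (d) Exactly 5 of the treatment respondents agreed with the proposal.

(a) waitlist: |A| = 7, |A ∩ B| = 3; needs |A ∩ B| / |A| ≥ 2/5 — true.
(b) crossover: |A| = 5, |A ∩ B| = 3; needs |A ∩ B| / |A| < 3/4 — true.
(c) control: |A| = 8, |A ∩ B| = 8; needs A ⊆ B, i.e. every element of A is in B (|A ∖ B| = 0) — true.
(d) treatment: |A| = 6, |A ∩ B| = 5; needs |A ∩ B| = 5 — true.

4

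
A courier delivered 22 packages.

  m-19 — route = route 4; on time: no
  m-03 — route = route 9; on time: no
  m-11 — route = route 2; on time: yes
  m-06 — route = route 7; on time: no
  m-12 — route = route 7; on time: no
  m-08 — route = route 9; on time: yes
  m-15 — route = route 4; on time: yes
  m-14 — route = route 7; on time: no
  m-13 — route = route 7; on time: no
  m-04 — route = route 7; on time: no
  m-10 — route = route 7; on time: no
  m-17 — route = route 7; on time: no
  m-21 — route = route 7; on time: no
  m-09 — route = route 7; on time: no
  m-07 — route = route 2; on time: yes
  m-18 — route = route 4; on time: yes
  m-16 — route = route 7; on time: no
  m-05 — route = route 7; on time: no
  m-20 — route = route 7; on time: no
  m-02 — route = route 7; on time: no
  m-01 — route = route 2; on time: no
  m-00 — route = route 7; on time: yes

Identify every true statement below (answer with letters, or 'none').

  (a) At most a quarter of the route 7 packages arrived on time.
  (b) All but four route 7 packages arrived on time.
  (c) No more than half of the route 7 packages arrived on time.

(a), (c)

|A| = 14, |A ∩ B| = 1, |A ∖ B| = 13.
(a) |A ∩ B| / |A| ≤ 1/4: holds.
(b) |A ∖ B| = 4: fails.
(c) |A ∩ B| ≤ |A ∖ B|: holds.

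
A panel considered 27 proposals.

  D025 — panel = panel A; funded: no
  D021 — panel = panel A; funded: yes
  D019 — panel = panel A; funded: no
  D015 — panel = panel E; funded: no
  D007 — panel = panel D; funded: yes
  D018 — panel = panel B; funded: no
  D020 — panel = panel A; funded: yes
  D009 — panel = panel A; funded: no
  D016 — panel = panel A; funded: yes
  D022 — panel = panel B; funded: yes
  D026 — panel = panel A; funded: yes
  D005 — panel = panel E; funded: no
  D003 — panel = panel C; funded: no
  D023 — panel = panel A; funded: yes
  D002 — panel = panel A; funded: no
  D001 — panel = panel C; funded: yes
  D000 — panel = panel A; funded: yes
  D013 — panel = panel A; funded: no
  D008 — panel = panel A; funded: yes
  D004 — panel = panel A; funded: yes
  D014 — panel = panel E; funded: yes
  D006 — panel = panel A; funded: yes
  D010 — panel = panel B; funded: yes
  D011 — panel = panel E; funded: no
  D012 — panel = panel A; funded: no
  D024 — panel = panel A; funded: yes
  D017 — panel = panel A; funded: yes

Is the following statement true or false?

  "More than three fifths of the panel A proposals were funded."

True

'More than three fifths of the panel A proposals were funded' holds iff |A ∩ B| / |A| > 3/5.
|A| = 17, |A ∩ B| = 11, |A ∖ B| = 6.
|A ∩ B|/|A| = 11/17, so the statement is true.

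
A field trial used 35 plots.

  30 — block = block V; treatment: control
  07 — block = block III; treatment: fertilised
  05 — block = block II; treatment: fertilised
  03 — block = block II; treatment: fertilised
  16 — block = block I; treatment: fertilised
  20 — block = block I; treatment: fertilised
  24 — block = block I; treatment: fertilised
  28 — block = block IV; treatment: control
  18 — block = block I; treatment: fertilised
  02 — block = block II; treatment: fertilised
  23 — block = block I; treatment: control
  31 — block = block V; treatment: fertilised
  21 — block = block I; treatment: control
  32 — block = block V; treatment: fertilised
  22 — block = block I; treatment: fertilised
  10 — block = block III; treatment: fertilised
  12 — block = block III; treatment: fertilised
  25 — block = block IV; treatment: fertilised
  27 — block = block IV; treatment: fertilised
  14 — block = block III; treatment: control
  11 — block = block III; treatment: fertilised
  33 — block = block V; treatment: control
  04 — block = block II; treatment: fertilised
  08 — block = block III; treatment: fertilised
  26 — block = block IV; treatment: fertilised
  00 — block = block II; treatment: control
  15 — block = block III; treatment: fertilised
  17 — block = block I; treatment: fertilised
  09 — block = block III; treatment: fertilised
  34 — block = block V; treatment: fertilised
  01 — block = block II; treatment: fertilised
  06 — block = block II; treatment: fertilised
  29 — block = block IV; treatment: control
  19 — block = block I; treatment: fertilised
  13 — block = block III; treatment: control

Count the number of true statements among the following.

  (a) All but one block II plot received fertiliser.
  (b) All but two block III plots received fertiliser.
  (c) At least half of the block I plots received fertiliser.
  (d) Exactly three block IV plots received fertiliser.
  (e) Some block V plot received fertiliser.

(a) block II: |A| = 7, |A ∩ B| = 6; needs |A ∖ B| = 1 — true.
(b) block III: |A| = 9, |A ∩ B| = 7; needs |A ∖ B| = 2 — true.
(c) block I: |A| = 9, |A ∩ B| = 7; needs |A ∩ B| ≥ |A ∖ B| — true.
(d) block IV: |A| = 5, |A ∩ B| = 3; needs |A ∩ B| = 3 — true.
(e) block V: |A| = 5, |A ∩ B| = 3; needs A ∩ B ≠ ∅ (|A ∩ B| ≥ 1) — true.

5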